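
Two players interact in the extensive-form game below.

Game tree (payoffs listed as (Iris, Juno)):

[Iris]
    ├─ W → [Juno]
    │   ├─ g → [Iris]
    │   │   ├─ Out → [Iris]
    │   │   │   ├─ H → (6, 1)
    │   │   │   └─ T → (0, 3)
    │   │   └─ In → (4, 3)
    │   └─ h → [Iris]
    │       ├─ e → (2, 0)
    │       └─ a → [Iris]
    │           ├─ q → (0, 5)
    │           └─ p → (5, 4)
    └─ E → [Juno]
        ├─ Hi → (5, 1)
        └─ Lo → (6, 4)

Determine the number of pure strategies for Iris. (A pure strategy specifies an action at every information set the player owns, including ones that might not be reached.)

Iris owns the root with actions {W, E} — two choices.
Iris owns the node after W-g with actions {Out, In} — two choices.
Iris owns the node after W-h with actions {e, a} — two choices.
Iris owns the node after W-g-Out with actions {H, T} — two choices.
Iris owns the node after W-h-a with actions {q, p} — two choices.
A pure strategy fixes one action at each information set independently, so the count is the product 2 × 2 × 2 × 2 × 2 = 32.
(For reference, Juno has 4 pure strategies, giving a 32×4 normal-form matrix.)

32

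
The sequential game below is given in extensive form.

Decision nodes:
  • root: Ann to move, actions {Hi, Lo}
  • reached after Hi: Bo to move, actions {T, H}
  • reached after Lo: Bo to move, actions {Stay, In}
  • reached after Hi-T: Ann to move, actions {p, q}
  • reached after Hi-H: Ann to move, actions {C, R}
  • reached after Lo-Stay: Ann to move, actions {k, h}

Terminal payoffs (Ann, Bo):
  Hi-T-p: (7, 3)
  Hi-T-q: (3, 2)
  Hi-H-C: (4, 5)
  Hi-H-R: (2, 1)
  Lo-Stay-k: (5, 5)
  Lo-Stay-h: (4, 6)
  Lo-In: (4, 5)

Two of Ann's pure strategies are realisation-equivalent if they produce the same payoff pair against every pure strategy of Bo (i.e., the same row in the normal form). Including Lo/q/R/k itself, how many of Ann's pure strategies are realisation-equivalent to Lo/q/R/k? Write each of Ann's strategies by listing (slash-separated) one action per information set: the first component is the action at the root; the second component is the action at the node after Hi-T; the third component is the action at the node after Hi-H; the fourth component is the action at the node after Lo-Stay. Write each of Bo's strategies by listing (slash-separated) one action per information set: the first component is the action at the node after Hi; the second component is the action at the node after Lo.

4

Row for Lo/q/R/k (columns T/Stay, T/In, H/Stay, H/In): (5,5) (4,5) (5,5) (4,5).
Under Lo/q/R/k, Ann's choice at the node after Hi-T and at the node after Hi-H can never be reached regardless of what Bo does, so varying those choices leaves every outcome unchanged.
Holding the reachable choices fixed and varying the unreachable ones freely already gives 2 × 2 = 4 equivalent strategies.
No other strategy reproduces this row, so those 4 are the full class: Lo/p/C/k, Lo/p/R/k, Lo/q/C/k, Lo/q/R/k.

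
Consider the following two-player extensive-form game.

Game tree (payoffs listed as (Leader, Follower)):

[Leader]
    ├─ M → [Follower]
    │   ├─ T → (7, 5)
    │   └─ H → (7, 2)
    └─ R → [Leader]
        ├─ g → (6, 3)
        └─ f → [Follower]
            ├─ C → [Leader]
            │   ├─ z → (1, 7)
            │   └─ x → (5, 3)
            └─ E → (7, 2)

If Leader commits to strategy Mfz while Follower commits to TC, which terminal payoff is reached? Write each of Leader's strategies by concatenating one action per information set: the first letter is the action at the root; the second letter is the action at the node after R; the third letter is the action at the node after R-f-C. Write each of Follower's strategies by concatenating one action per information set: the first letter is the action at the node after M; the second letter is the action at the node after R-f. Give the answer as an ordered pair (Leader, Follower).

Trace the play path from the root:
  Leader plays M
  Follower plays T at [M]
→ terminal payoff (7, 5).
(Leader's choice at the node after R is never reached on this path, so it doesn't affect the outcome.)

(7, 5)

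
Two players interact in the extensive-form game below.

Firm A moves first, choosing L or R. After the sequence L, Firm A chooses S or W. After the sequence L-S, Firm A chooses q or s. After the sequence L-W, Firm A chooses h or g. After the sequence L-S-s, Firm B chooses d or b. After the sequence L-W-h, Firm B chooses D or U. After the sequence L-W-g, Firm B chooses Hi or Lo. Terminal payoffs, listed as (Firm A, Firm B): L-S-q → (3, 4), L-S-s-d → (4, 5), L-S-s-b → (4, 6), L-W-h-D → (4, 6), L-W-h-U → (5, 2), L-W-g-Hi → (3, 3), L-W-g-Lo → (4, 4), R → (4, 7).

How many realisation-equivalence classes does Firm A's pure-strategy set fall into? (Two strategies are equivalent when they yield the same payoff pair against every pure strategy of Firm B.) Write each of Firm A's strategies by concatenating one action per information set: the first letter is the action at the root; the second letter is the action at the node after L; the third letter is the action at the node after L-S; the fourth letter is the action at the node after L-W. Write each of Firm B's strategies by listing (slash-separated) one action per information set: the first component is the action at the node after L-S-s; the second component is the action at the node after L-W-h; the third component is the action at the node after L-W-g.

Firm A has 16 pure strategies: LSqh, LSqg, LSsh, LSsg, LWqh, LWqg, LWsh, LWsg, RSqh, RSqg, RSsh, RSsg, RWqh, RWqg, RWsh, RWsg. Columns: d/D/Hi, d/D/Lo, d/U/Hi, d/U/Lo, b/D/Hi, b/D/Lo, b/U/Hi, b/U/Lo.
{LSqh, LSqg} → row (3,4) (3,4) (3,4) (3,4) (3,4) (3,4) (3,4) (3,4)
{LSsh, LSsg} → row (4,5) (4,5) (4,5) (4,5) (4,6) (4,6) (4,6) (4,6)
{LWqh, LWsh} → row (4,6) (4,6) (5,2) (5,2) (4,6) (4,6) (5,2) (5,2)
{LWqg, LWsg} → row (3,3) (4,4) (3,3) (4,4) (3,3) (4,4) (3,3) (4,4)
{RSqh, RSqg, RSsh, RSsg, RWqh, RWqg, RWsh, RWsg} → row (4,7) (4,7) (4,7) (4,7) (4,7) (4,7) (4,7) (4,7)
That's 5 distinct rows out of 16 strategies.

5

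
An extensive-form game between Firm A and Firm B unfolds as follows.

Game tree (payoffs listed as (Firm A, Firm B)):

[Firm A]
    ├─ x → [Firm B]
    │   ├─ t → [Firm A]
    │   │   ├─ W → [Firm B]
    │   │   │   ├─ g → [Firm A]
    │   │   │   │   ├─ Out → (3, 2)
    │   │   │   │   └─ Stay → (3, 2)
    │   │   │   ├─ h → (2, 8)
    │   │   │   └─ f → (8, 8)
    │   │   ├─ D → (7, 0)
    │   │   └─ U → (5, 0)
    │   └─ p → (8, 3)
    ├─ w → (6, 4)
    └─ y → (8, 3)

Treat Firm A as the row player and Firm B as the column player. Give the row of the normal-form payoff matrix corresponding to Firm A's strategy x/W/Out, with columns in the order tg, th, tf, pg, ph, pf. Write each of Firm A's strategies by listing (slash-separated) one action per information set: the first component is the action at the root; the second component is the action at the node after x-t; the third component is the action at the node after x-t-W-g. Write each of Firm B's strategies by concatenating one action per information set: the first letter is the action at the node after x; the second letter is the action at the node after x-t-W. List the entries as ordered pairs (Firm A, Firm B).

vs tg: Firm A plays x → Firm B plays t at [x] → Firm A plays W at [x-t] → Firm B plays g at [x-t-W] → Firm A plays Out at [x-t-W-g] → (3, 2)
vs th: Firm A plays x → Firm B plays t at [x] → Firm A plays W at [x-t] → Firm B plays h at [x-t-W] → (2, 8)
vs tf: Firm A plays x → Firm B plays t at [x] → Firm A plays W at [x-t] → Firm B plays f at [x-t-W] → (8, 8)
vs pg: Firm A plays x → Firm B plays p at [x] → (8, 3)
vs ph: Firm A plays x → Firm B plays p at [x] → (8, 3)
vs pf: Firm A plays x → Firm B plays p at [x] → (8, 3)

(3,2) (2,8) (8,8) (8,3) (8,3) (8,3)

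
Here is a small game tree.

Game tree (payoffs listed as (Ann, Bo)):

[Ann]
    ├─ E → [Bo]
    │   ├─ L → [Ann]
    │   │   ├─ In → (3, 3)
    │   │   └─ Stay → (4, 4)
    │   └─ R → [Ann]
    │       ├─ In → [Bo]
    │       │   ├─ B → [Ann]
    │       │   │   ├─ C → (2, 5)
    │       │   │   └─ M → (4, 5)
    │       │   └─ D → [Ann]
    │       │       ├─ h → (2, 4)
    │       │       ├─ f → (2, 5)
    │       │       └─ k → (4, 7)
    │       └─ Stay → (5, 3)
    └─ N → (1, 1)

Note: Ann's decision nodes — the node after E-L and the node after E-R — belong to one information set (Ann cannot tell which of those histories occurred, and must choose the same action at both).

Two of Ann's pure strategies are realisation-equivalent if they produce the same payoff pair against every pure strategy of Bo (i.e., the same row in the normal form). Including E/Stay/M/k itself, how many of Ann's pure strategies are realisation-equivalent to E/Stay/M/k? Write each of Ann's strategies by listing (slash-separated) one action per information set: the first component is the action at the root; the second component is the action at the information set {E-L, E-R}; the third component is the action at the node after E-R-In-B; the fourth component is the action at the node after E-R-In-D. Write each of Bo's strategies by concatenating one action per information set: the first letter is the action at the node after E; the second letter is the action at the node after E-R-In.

Row for E/Stay/M/k (columns LB, LD, RB, RD): (4,4) (4,4) (5,3) (5,3).
Under E/Stay/M/k, Ann's choice at the node after E-R-In-B and at the node after E-R-In-D can never be reached regardless of what Bo does, so varying those choices leaves every outcome unchanged.
Holding the reachable choices fixed and varying the unreachable ones freely already gives 2 × 3 = 6 equivalent strategies.
No other strategy reproduces this row, so those 6 are the full class: E/Stay/C/h, E/Stay/C/f, E/Stay/C/k, E/Stay/M/h, E/Stay/M/f, E/Stay/M/k.

6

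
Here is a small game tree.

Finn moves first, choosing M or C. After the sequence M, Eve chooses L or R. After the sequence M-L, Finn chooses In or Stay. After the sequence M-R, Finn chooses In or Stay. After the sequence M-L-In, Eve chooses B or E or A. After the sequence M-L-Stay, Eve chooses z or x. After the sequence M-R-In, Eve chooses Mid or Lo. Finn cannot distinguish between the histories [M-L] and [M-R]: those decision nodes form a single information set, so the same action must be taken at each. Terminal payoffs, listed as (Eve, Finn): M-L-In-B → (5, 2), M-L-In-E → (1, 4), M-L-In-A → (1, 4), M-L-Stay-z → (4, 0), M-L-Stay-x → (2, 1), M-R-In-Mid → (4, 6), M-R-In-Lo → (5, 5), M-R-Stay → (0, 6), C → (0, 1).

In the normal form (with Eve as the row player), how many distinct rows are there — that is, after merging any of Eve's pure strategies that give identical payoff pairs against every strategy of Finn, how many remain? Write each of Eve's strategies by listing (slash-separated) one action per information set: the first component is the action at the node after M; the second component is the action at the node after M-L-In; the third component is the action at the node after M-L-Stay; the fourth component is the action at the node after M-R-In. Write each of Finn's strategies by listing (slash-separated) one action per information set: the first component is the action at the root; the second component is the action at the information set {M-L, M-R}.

Eve has 24 pure strategies: L/B/z/Mid, L/B/z/Lo, L/B/x/Mid, L/B/x/Lo, L/E/z/Mid, L/E/z/Lo, L/E/x/Mid, L/E/x/Lo, L/A/z/Mid, L/A/z/Lo, L/A/x/Mid, L/A/x/Lo, R/B/z/Mid, R/B/z/Lo, R/B/x/Mid, R/B/x/Lo, R/E/z/Mid, R/E/z/Lo, R/E/x/Mid, R/E/x/Lo, R/A/z/Mid, R/A/z/Lo, R/A/x/Mid, R/A/x/Lo. Columns: M/In, M/Stay, C/In, C/Stay.
{L/B/z/Mid, L/B/z/Lo} → row (5,2) (4,0) (0,1) (0,1)
{L/B/x/Mid, L/B/x/Lo} → row (5,2) (2,1) (0,1) (0,1)
{L/E/z/Mid, L/E/z/Lo, L/A/z/Mid, L/A/z/Lo} → row (1,4) (4,0) (0,1) (0,1)
{L/E/x/Mid, L/E/x/Lo, L/A/x/Mid, L/A/x/Lo} → row (1,4) (2,1) (0,1) (0,1)
{R/B/z/Mid, R/B/x/Mid, R/E/z/Mid, R/E/x/Mid, R/A/z/Mid, R/A/x/Mid} → row (4,6) (0,6) (0,1) (0,1)
{R/B/z/Lo, R/B/x/Lo, R/E/z/Lo, R/E/x/Lo, R/A/z/Lo, R/A/x/Lo} → row (5,5) (0,6) (0,1) (0,1)
That's 6 distinct rows out of 24 strategies.

6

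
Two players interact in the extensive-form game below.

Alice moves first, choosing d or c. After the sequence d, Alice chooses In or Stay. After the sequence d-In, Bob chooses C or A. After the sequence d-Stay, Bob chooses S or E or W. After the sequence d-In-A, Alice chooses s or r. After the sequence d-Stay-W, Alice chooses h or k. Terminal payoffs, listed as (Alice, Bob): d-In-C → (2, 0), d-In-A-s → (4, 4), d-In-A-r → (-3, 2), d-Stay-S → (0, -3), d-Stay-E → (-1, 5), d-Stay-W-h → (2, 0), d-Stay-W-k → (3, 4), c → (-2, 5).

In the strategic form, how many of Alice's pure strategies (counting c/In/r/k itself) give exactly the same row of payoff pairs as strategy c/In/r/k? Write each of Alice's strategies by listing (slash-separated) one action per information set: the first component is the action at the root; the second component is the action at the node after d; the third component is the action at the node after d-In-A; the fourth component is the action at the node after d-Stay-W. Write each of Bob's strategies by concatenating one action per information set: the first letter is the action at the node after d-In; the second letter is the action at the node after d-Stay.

8

Row for c/In/r/k (columns CS, CE, CW, AS, AE, AW): (-2,5) (-2,5) (-2,5) (-2,5) (-2,5) (-2,5).
Under c/In/r/k, Alice's choice at the node after d and at the node after d-In-A and at the node after d-Stay-W can never be reached regardless of what Bob does, so varying those choices leaves every outcome unchanged.
Holding the reachable choices fixed and varying the unreachable ones freely already gives 2 × 2 × 2 = 8 equivalent strategies.
No other strategy reproduces this row, so those 8 are the full class: c/In/s/h, c/In/s/k, c/In/r/h, c/In/r/k, c/Stay/s/h, c/Stay/s/k, c/Stay/r/h, c/Stay/r/k.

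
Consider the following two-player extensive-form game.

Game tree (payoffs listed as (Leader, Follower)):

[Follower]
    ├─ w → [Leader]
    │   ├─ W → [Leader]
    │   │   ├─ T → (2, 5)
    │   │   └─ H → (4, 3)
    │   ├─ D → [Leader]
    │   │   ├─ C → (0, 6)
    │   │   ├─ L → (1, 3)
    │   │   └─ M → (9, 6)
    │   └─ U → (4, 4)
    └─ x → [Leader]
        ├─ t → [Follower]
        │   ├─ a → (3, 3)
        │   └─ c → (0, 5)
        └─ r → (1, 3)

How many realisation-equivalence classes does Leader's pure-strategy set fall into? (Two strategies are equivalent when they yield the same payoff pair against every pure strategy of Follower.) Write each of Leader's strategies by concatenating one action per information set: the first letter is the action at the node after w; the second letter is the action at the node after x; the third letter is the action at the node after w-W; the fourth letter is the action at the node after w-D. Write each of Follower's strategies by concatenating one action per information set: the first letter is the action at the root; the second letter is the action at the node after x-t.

12

Leader has 36 pure strategies: WtTC, WtTL, WtTM, WtHC, WtHL, WtHM, WrTC, WrTL, WrTM, WrHC, WrHL, WrHM, DtTC, DtTL, DtTM, DtHC, DtHL, DtHM, DrTC, DrTL, DrTM, DrHC, DrHL, DrHM, UtTC, UtTL, UtTM, UtHC, UtHL, UtHM, UrTC, UrTL, UrTM, UrHC, UrHL, UrHM. Columns: wa, wc, xa, xc.
{WtTC, WtTL, WtTM} → row (2,5) (2,5) (3,3) (0,5)
{WtHC, WtHL, WtHM} → row (4,3) (4,3) (3,3) (0,5)
{WrTC, WrTL, WrTM} → row (2,5) (2,5) (1,3) (1,3)
{WrHC, WrHL, WrHM} → row (4,3) (4,3) (1,3) (1,3)
{DtTC, DtHC} → row (0,6) (0,6) (3,3) (0,5)
{DtTL, DtHL} → row (1,3) (1,3) (3,3) (0,5)
{DtTM, DtHM} → row (9,6) (9,6) (3,3) (0,5)
{DrTC, DrHC} → row (0,6) (0,6) (1,3) (1,3)
{DrTL, DrHL} → row (1,3) (1,3) (1,3) (1,3)
{DrTM, DrHM} → row (9,6) (9,6) (1,3) (1,3)
{UtTC, UtTL, UtTM, UtHC, UtHL, UtHM} → row (4,4) (4,4) (3,3) (0,5)
{UrTC, UrTL, UrTM, UrHC, UrHL, UrHM} → row (4,4) (4,4) (1,3) (1,3)
That's 12 distinct rows out of 36 strategies.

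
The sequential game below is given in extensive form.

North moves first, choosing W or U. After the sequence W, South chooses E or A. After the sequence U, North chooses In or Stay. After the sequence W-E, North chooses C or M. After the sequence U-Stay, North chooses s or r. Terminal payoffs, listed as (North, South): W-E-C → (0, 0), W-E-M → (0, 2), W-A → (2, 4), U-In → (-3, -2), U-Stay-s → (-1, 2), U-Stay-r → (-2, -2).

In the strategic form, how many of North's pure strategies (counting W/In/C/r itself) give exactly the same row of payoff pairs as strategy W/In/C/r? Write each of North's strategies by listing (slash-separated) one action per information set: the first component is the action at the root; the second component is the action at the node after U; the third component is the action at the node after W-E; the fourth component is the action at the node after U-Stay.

Row for W/In/C/r (columns E, A): (0,0) (2,4).
Under W/In/C/r, North's choice at the node after U and at the node after U-Stay can never be reached regardless of what South does, so varying those choices leaves every outcome unchanged.
Holding the reachable choices fixed and varying the unreachable ones freely already gives 2 × 2 = 4 equivalent strategies.
No other strategy reproduces this row, so those 4 are the full class: W/In/C/s, W/In/C/r, W/Stay/C/s, W/Stay/C/r.

4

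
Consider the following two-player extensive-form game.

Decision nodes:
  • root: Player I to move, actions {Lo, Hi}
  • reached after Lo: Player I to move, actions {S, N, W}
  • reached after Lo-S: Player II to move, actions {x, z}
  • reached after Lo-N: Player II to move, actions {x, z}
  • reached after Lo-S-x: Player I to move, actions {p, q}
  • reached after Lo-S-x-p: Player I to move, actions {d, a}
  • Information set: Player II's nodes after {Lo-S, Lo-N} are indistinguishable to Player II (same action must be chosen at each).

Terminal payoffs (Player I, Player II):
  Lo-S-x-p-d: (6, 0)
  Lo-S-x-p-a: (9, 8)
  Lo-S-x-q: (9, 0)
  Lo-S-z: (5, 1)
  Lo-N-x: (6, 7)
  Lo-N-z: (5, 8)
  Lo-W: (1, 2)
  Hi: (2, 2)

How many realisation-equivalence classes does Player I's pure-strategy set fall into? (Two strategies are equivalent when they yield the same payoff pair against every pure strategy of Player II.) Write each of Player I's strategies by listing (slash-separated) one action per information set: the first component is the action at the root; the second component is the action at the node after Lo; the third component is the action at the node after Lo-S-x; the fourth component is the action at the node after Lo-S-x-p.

Player I has 24 pure strategies: Lo/S/p/d, Lo/S/p/a, Lo/S/q/d, Lo/S/q/a, Lo/N/p/d, Lo/N/p/a, Lo/N/q/d, Lo/N/q/a, Lo/W/p/d, Lo/W/p/a, Lo/W/q/d, Lo/W/q/a, Hi/S/p/d, Hi/S/p/a, Hi/S/q/d, Hi/S/q/a, Hi/N/p/d, Hi/N/p/a, Hi/N/q/d, Hi/N/q/a, Hi/W/p/d, Hi/W/p/a, Hi/W/q/d, Hi/W/q/a. Columns: x, z.
{Lo/S/p/d} → row (6,0) (5,1)
{Lo/S/p/a} → row (9,8) (5,1)
{Lo/S/q/d, Lo/S/q/a} → row (9,0) (5,1)
{Lo/N/p/d, Lo/N/p/a, Lo/N/q/d, Lo/N/q/a} → row (6,7) (5,8)
{Lo/W/p/d, Lo/W/p/a, Lo/W/q/d, Lo/W/q/a} → row (1,2) (1,2)
{Hi/S/p/d, Hi/S/p/a, Hi/S/q/d, Hi/S/q/a, Hi/N/p/d, Hi/N/p/a, Hi/N/q/d, Hi/N/q/a, Hi/W/p/d, Hi/W/p/a, Hi/W/q/d, Hi/W/q/a} → row (2,2) (2,2)
That's 6 distinct rows out of 24 strategies.

6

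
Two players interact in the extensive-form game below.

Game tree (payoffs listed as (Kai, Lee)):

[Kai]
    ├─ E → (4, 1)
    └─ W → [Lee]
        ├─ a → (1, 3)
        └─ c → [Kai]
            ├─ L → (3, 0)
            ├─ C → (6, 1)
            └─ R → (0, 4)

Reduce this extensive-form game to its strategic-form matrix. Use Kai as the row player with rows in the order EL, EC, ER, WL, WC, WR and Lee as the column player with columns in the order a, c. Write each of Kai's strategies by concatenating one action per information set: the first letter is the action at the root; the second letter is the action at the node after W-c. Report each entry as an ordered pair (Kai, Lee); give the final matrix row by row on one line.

            a        c
  EL    (4,1)    (4,1)
  EC    (4,1)    (4,1)
  ER    (4,1)    (4,1)
  WL    (1,3)    (3,0)
  WC    (1,3)    (6,1)
  WR    (1,3)    (0,4)

EL: (4,1) (4,1) | EC: (4,1) (4,1) | ER: (4,1) (4,1) | WL: (1,3) (3,0) | WC: (1,3) (6,1) | WR: (1,3) (0,4)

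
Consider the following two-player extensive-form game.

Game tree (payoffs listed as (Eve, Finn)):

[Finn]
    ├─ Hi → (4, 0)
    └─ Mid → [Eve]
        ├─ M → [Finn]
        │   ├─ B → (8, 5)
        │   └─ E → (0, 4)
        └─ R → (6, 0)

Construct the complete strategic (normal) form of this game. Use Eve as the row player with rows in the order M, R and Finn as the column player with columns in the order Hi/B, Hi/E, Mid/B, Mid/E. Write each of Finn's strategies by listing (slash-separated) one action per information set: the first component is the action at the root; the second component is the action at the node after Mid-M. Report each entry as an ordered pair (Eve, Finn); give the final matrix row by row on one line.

Row M: Hi/B→(4,0), Hi/E→(4,0), Mid/B→(8,5), Mid/E→(0,4)
Row R: Hi/B→(4,0), Hi/E→(4,0), Mid/B→(6,0), Mid/E→(6,0)

M: (4,0) (4,0) (8,5) (0,4) | R: (4,0) (4,0) (6,0) (6,0)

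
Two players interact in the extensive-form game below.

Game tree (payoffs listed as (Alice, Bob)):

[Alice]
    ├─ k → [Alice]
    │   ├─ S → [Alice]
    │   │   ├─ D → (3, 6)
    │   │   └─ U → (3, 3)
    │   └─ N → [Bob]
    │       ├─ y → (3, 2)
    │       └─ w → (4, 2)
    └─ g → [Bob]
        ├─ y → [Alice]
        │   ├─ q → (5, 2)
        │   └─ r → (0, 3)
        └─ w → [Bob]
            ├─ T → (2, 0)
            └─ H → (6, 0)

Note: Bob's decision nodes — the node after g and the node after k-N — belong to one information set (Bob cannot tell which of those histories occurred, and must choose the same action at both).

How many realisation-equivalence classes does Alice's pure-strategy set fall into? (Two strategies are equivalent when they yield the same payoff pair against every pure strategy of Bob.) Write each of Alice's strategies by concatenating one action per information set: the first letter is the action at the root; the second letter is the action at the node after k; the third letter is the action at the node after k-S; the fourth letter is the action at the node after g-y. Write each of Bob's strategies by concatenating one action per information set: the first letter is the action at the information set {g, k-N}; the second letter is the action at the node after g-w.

Alice has 16 pure strategies: kSDq, kSDr, kSUq, kSUr, kNDq, kNDr, kNUq, kNUr, gSDq, gSDr, gSUq, gSUr, gNDq, gNDr, gNUq, gNUr. Columns: yT, yH, wT, wH.
{kSDq, kSDr} → row (3,6) (3,6) (3,6) (3,6)
{kSUq, kSUr} → row (3,3) (3,3) (3,3) (3,3)
{kNDq, kNDr, kNUq, kNUr} → row (3,2) (3,2) (4,2) (4,2)
{gSDq, gSUq, gNDq, gNUq} → row (5,2) (5,2) (2,0) (6,0)
{gSDr, gSUr, gNDr, gNUr} → row (0,3) (0,3) (2,0) (6,0)
That's 5 distinct rows out of 16 strategies.

5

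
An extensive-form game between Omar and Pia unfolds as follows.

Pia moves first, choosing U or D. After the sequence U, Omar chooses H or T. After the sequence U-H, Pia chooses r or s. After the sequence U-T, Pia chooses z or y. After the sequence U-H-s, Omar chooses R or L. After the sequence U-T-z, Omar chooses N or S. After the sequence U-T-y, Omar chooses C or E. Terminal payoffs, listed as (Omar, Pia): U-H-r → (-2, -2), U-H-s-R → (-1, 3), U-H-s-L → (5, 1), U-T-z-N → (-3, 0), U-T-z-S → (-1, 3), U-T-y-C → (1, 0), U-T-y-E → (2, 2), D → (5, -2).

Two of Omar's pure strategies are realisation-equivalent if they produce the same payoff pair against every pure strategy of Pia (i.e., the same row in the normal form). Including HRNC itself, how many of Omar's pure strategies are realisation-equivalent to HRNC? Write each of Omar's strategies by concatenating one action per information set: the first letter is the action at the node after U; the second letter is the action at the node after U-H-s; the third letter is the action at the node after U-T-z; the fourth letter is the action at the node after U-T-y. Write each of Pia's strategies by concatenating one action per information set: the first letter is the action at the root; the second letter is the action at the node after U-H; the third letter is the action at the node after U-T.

4

Row for HRNC (columns Urz, Ury, Usz, Usy, Drz, Dry, Dsz, Dsy): (-2,-2) (-2,-2) (-1,3) (-1,3) (5,-2) (5,-2) (5,-2) (5,-2).
Under HRNC, Omar's choice at the node after U-T-z and at the node after U-T-y can never be reached regardless of what Pia does, so varying those choices leaves every outcome unchanged.
Holding the reachable choices fixed and varying the unreachable ones freely already gives 2 × 2 = 4 equivalent strategies.
No other strategy reproduces this row, so those 4 are the full class: HRNC, HRNE, HRSC, HRSE.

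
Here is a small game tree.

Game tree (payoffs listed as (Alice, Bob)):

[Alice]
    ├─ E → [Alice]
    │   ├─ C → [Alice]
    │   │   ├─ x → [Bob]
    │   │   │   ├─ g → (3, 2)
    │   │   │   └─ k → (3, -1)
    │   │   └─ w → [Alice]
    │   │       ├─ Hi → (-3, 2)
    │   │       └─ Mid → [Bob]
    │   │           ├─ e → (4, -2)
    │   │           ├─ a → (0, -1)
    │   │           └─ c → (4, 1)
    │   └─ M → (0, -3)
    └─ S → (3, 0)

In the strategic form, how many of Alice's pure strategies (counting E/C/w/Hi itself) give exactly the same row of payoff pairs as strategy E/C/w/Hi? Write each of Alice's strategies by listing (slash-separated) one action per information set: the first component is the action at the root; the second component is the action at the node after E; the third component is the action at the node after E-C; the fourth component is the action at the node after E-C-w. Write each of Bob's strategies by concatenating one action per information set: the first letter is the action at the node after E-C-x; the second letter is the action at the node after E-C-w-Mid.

Row for E/C/w/Hi (columns ge, ga, gc, ke, ka, kc): (-3,2) (-3,2) (-3,2) (-3,2) (-3,2) (-3,2).
Every one of Alice's information sets is on the play path for some reply by Bob when Alice follows E/C/w/Hi.
Changing the action at any of them therefore changes at least one column, so only E/C/w/Hi itself gives this row.

1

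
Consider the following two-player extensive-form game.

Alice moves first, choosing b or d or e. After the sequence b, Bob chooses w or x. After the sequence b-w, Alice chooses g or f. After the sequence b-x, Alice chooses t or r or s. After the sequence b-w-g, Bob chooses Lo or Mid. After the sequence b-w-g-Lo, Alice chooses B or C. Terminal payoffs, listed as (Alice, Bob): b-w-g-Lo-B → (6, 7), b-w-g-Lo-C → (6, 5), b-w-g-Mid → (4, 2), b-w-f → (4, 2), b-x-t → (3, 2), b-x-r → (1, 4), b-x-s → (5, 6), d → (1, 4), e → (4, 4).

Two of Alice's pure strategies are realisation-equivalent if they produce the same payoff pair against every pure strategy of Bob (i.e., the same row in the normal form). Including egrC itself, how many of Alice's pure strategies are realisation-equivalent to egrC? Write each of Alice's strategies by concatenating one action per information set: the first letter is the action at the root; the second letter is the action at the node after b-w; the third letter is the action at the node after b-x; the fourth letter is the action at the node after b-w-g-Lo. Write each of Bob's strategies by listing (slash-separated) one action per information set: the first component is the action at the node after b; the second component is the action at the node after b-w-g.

12

Row for egrC (columns w/Lo, w/Mid, x/Lo, x/Mid): (4,4) (4,4) (4,4) (4,4).
Under egrC, Alice's choice at the node after b-w and at the node after b-x and at the node after b-w-g-Lo can never be reached regardless of what Bob does, so varying those choices leaves every outcome unchanged.
Holding the reachable choices fixed and varying the unreachable ones freely already gives 2 × 3 × 2 = 12 equivalent strategies.
No other strategy reproduces this row, so those 12 are the full class: egtB, egtC, egrB, egrC, egsB, egsC, eftB, eftC, efrB, efrC, efsB, efsC.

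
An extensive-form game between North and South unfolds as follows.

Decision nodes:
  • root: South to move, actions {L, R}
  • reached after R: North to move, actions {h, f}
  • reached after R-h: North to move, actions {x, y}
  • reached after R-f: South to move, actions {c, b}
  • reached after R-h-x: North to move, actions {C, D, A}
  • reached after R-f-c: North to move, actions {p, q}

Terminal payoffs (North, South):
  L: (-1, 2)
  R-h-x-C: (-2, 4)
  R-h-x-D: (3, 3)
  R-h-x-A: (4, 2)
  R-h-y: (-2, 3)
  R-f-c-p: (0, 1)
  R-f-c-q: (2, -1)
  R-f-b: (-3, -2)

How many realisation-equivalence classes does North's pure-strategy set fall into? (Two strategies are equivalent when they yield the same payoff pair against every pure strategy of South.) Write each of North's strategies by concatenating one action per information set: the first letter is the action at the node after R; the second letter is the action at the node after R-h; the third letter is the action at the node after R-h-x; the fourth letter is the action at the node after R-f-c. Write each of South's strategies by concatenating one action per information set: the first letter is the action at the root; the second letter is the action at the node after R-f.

North has 24 pure strategies: hxCp, hxCq, hxDp, hxDq, hxAp, hxAq, hyCp, hyCq, hyDp, hyDq, hyAp, hyAq, fxCp, fxCq, fxDp, fxDq, fxAp, fxAq, fyCp, fyCq, fyDp, fyDq, fyAp, fyAq. Columns: Lc, Lb, Rc, Rb.
{hxCp, hxCq} → row (-1,2) (-1,2) (-2,4) (-2,4)
{hxDp, hxDq} → row (-1,2) (-1,2) (3,3) (3,3)
{hxAp, hxAq} → row (-1,2) (-1,2) (4,2) (4,2)
{hyCp, hyCq, hyDp, hyDq, hyAp, hyAq} → row (-1,2) (-1,2) (-2,3) (-2,3)
{fxCp, fxDp, fxAp, fyCp, fyDp, fyAp} → row (-1,2) (-1,2) (0,1) (-3,-2)
{fxCq, fxDq, fxAq, fyCq, fyDq, fyAq} → row (-1,2) (-1,2) (2,-1) (-3,-2)
That's 6 distinct rows out of 24 strategies.

6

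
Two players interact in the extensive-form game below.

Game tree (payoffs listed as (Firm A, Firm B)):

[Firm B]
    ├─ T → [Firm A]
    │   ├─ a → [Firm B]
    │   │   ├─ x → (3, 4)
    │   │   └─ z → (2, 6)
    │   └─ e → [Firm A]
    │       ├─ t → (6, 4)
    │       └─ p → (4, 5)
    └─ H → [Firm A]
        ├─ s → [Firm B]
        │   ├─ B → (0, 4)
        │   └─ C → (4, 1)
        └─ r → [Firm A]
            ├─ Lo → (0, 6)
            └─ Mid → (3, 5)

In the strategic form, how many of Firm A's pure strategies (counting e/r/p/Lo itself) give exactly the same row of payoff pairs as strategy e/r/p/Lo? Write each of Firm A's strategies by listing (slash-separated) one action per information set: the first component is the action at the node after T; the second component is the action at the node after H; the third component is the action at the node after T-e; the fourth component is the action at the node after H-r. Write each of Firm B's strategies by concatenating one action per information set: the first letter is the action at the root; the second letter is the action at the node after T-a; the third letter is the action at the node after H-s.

Row for e/r/p/Lo (columns TxB, TxC, TzB, TzC, HxB, HxC, HzB, HzC): (4,5) (4,5) (4,5) (4,5) (0,6) (0,6) (0,6) (0,6).
Every one of Firm A's information sets is on the play path for some reply by Firm B when Firm A follows e/r/p/Lo.
Changing the action at any of them therefore changes at least one column, so only e/r/p/Lo itself gives this row.

1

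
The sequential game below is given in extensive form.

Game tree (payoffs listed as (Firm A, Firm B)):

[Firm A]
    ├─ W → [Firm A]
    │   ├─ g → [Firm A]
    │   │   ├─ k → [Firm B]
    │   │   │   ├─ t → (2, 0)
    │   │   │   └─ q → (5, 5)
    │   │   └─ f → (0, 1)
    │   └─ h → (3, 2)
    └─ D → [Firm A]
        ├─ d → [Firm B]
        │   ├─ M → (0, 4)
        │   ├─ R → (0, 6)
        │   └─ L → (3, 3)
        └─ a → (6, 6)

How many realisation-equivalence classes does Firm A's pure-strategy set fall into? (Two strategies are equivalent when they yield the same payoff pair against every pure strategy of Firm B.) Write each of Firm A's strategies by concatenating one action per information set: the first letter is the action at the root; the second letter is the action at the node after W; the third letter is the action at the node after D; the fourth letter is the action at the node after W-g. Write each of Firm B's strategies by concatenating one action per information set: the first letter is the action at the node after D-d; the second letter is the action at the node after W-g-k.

Firm A has 16 pure strategies: Wgdk, Wgdf, Wgak, Wgaf, Whdk, Whdf, Whak, Whaf, Dgdk, Dgdf, Dgak, Dgaf, Dhdk, Dhdf, Dhak, Dhaf. Columns: Mt, Mq, Rt, Rq, Lt, Lq.
{Wgdk, Wgak} → row (2,0) (5,5) (2,0) (5,5) (2,0) (5,5)
{Wgdf, Wgaf} → row (0,1) (0,1) (0,1) (0,1) (0,1) (0,1)
{Whdk, Whdf, Whak, Whaf} → row (3,2) (3,2) (3,2) (3,2) (3,2) (3,2)
{Dgdk, Dgdf, Dhdk, Dhdf} → row (0,4) (0,4) (0,6) (0,6) (3,3) (3,3)
{Dgak, Dgaf, Dhak, Dhaf} → row (6,6) (6,6) (6,6) (6,6) (6,6) (6,6)
That's 5 distinct rows out of 16 strategies.

5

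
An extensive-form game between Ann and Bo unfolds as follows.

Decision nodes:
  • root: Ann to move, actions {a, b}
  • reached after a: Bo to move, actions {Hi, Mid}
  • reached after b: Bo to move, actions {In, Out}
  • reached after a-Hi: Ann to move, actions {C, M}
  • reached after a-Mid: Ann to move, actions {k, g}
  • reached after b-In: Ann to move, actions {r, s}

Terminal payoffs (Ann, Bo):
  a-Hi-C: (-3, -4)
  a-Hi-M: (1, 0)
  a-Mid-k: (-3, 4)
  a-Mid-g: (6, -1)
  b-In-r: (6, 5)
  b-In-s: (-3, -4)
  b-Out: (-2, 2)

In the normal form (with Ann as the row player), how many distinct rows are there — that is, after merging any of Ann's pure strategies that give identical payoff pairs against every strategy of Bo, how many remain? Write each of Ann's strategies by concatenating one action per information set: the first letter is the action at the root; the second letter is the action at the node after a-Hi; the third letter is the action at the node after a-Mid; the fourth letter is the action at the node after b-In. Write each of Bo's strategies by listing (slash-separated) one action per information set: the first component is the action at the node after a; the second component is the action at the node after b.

Ann has 16 pure strategies: aCkr, aCks, aCgr, aCgs, aMkr, aMks, aMgr, aMgs, bCkr, bCks, bCgr, bCgs, bMkr, bMks, bMgr, bMgs. Columns: Hi/In, Hi/Out, Mid/In, Mid/Out.
{aCkr, aCks} → row (-3,-4) (-3,-4) (-3,4) (-3,4)
{aCgr, aCgs} → row (-3,-4) (-3,-4) (6,-1) (6,-1)
{aMkr, aMks} → row (1,0) (1,0) (-3,4) (-3,4)
{aMgr, aMgs} → row (1,0) (1,0) (6,-1) (6,-1)
{bCkr, bCgr, bMkr, bMgr} → row (6,5) (-2,2) (6,5) (-2,2)
{bCks, bCgs, bMks, bMgs} → row (-3,-4) (-2,2) (-3,-4) (-2,2)
That's 6 distinct rows out of 16 strategies.

6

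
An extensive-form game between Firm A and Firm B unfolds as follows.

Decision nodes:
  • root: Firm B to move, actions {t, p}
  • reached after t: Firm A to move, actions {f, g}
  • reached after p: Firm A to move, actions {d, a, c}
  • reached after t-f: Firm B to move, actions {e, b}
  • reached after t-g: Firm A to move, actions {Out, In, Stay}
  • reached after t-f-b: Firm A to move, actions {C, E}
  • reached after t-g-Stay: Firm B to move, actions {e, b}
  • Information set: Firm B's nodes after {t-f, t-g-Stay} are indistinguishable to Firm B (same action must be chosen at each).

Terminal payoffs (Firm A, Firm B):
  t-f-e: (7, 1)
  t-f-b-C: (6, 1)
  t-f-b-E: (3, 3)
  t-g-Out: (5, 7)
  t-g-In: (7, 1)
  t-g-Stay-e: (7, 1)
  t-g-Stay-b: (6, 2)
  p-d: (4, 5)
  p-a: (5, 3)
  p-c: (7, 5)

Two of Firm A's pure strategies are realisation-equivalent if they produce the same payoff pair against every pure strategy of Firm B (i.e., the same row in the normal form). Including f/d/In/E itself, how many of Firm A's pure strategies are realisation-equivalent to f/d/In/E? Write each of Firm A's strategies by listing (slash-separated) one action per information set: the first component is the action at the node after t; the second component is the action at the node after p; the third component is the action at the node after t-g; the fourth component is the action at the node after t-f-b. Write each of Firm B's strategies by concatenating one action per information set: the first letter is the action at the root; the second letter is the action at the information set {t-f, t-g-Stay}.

3

Row for f/d/In/E (columns te, tb, pe, pb): (7,1) (3,3) (4,5) (4,5).
Under f/d/In/E, Firm A's choice at the node after t-g can never be reached regardless of what Firm B does, so varying those choices leaves every outcome unchanged.
Holding the reachable choices fixed and varying the unreachable one freely already gives 3 equivalent strategies.
No other strategy reproduces this row, so those 3 are the full class: f/d/Out/E, f/d/In/E, f/d/Stay/E.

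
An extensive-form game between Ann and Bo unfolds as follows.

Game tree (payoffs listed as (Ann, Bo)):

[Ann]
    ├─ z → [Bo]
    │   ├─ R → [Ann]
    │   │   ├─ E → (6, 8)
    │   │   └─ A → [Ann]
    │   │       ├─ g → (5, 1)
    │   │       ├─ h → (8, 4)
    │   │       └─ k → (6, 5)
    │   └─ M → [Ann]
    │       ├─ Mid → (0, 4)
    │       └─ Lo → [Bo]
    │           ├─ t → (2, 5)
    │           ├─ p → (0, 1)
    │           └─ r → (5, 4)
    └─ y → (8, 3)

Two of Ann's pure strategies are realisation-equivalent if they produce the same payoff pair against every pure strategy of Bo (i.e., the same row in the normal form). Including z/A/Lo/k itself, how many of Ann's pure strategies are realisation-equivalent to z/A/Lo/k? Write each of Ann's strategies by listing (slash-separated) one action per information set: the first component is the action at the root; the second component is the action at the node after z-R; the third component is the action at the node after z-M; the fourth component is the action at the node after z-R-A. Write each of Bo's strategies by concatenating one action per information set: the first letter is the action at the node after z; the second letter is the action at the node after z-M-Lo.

Row for z/A/Lo/k (columns Rt, Rp, Rr, Mt, Mp, Mr): (6,5) (6,5) (6,5) (2,5) (0,1) (5,4).
Every one of Ann's information sets is on the play path for some reply by Bo when Ann follows z/A/Lo/k.
Changing the action at any of them therefore changes at least one column, so only z/A/Lo/k itself gives this row.

1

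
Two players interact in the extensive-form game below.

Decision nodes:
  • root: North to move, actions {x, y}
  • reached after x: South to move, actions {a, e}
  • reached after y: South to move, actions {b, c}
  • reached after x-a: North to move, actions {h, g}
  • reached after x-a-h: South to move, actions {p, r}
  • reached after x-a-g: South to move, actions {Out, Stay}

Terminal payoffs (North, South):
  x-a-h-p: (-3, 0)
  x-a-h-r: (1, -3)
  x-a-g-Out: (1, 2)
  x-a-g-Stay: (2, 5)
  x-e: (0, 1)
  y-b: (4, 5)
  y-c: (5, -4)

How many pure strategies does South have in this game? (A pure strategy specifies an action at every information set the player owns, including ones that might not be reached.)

South owns the node after x with actions {a, e} — two choices.
South owns the node after y with actions {b, c} — two choices.
South owns the node after x-a-h with actions {p, r} — two choices.
South owns the node after x-a-g with actions {Out, Stay} — two choices.
A pure strategy fixes one action at each information set independently, so the count is the product 2 × 2 × 2 × 2 = 16.

16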